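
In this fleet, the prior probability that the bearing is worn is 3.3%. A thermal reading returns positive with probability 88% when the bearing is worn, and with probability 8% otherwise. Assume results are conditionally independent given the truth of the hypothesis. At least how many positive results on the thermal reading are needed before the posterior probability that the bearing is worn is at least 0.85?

Prior odds: 0.033 ÷ 0.967 = 33/967.
Likelihood ratio of a positive result = 0.88/0.08 = 11.
Target odds: 0.85 ÷ 0.15 = 17/3.
Require 11ⁿ ≥ 17/3 ÷ (33/967) = 16439/99.
11² = 121 falls short of 16439/99 but 11³ = 1331 reaches it, so n = 3.

3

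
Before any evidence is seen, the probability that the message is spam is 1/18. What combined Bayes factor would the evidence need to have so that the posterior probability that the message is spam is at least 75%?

51

Prior odds = (1/18)/(17/18) = 1/17.
Target odds = 0.75/0.25 = 3.
Required Bayes factor = 3 ÷ (1/17) = 51.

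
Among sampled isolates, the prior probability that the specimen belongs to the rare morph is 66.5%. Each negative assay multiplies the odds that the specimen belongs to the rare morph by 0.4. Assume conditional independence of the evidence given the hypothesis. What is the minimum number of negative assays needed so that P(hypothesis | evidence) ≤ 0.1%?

Prior odds: 0.665 ÷ 0.335 = 133/67.
Likelihood ratio per negative assay = 0.4.
Target odds: 0.001 ÷ 0.999 = 1/999.
Need (133/67) × 0.4ⁿ ≤ 1/999, i.e. 0.4ⁿ ≤ 67/132867.
0.4⁸ = 256/390625 is still above 67/132867 but 0.4⁹ = 512/1953125 is at or below it, so n = 9.

9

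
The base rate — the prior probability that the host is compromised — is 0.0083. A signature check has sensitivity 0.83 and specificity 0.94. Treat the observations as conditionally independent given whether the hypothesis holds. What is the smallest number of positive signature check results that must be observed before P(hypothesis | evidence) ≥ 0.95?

3

Prior odds: 0.0083 ÷ 0.9917 = 83/9917.
False-positive rate = 1 − 0.94 = 0.06; likelihood ratio of a positive = 0.83/0.06 = 83/6.
Target posterior odds = 0.95/0.05 = 19.
Need (83/9917) × (83/6)ⁿ ≥ 19, i.e. (83/6)ⁿ ≥ 188423/83.
(83/6)² = 6889/36 falls short of 188423/83 but (83/6)³ = 571787/216 reaches it, so n = 3.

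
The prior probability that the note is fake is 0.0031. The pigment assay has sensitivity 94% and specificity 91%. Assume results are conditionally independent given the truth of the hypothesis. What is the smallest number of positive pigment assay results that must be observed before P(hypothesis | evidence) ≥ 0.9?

Prior odds = 0.0031/0.9969 = 31/9969.
False-positive rate = 1 − 0.91 = 0.09; likelihood ratio of a positive = 0.94/0.09 = 94/9.
Target posterior odds = 0.9/0.1 = 9.
Need (31/9969) × (94/9)ⁿ ≥ 9, i.e. (94/9)ⁿ ≥ 89721/31.
(94/9)³ = 830584/729 falls short of 89721/31 but (94/9)⁴ = 78074896/6561 reaches it, so n = 4.

4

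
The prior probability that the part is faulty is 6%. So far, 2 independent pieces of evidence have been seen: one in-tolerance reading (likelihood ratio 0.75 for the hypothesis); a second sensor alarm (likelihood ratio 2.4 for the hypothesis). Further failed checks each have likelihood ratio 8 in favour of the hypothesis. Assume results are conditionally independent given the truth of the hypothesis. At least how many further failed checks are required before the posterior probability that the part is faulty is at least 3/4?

Prior odds = 0.06/0.94 = 3/47.
Combined Bayes factor of the evidence already in hand = 0.75 × 2.4 = 1.8.
Odds after that evidence = (3/47) × 1.8 = 27/235.
Target odds = 0.75/0.25 = 3.
Need 8ⁿ ≥ 3 ÷ (27/235) = 235/9.
8¹ = 8 falls short of 235/9 but 8² = 64 reaches it, so n = 2.

2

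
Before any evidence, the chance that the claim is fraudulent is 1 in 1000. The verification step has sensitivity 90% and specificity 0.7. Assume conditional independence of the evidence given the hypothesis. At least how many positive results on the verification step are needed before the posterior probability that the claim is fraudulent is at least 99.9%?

Prior odds = 0.001/0.999 = 1/999.
False-positive rate = 1 − 0.7 = 0.3; likelihood ratio of a positive = 0.9/0.3 = 3.
Target odds: 0.999 ÷ 0.001 = 999.
Need (1/999) × 3ⁿ ≥ 999, i.e. 3ⁿ ≥ 998001.
3¹² = 531441 falls short of 998001 but 3¹³ = 1594323 reaches it, so n = 13.

13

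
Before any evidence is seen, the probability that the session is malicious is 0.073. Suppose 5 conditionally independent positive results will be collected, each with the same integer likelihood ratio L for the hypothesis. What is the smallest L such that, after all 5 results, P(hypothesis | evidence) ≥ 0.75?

Prior odds = 0.073/0.927 = 73/927.
Target odds = 0.75/0.25 = 3.
Need L⁵ ≥ 3 ÷ (73/927) = 2781/73.
2⁵ = 32 < 2781/73 ≤ 243 = 3⁵, so L = 3.

3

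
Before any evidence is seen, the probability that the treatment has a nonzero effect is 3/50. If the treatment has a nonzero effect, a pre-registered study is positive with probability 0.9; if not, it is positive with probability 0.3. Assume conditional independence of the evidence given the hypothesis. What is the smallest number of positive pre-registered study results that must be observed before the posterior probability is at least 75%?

Prior odds: 0.06 ÷ 0.94 = 3/47.
Likelihood ratio of a positive = 0.9/0.3 = 3.
Target posterior odds = 0.75/0.25 = 3.
Need (3/47) × 3ⁿ ≥ 3, i.e. 3ⁿ ≥ 47.
3³ = 27 falls short of 47 but 3⁴ = 81 reaches it, so n = 4.

4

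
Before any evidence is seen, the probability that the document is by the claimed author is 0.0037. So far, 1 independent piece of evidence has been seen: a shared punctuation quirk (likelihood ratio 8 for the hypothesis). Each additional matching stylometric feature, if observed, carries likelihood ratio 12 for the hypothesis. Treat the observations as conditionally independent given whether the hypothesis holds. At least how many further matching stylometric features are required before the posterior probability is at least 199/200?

4

Prior odds = 0.0037/0.9963 = 37/9963.
Bayes factor of the evidence already in hand = 8.
Odds after that evidence = (37/9963) × 8 = 296/9963.
Target odds = 0.995/0.005 = 199.
Need 12ⁿ ≥ 199 ÷ (296/9963) = 1982637/296.
12³ = 1728 falls short of 1982637/296 but 12⁴ = 20736 reaches it, so n = 4.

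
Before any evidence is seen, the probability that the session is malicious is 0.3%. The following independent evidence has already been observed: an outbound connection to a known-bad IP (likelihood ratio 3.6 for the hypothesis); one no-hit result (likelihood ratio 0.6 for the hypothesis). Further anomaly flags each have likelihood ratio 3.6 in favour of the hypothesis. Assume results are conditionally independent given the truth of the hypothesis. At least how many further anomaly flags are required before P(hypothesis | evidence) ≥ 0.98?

Prior odds = 0.003/0.997 = 3/997.
Combined Bayes factor of the evidence already in hand = 3.6 × 0.6 = 2.16.
Odds after that evidence = (3/997) × 2.16 = 162/24925.
Target odds = 0.98/0.02 = 49.
Need 3.6ⁿ ≥ 49 ÷ (162/24925) = 1221325/162.
3.6⁶ = 34012224/15625 falls short of 1221325/162 but 3.6⁷ = 612220032/78125 reaches it, so n = 7.

7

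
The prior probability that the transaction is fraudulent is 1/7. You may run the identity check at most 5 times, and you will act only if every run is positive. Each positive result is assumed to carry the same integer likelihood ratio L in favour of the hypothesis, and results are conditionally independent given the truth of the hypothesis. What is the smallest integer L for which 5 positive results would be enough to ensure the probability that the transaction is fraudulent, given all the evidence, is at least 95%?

Prior odds = (1/7)/(6/7) = 1/6.
Target odds = 0.95/0.05 = 19.
Need L⁵ ≥ 19 ÷ (1/6) = 114.
2⁵ = 32 < 114 ≤ 243 = 3⁵, so L = 3.

3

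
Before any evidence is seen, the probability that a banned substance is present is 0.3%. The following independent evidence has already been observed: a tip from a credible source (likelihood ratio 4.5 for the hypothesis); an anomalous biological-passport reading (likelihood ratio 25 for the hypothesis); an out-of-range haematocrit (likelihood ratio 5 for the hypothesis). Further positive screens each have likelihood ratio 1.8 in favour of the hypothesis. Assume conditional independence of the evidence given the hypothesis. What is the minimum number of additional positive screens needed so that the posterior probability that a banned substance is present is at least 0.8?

2

Prior odds = 0.003/0.997 = 3/997.
Combined Bayes factor of the evidence already in hand = 4.5 × 25 × 5 = 562.5.
Odds after that evidence = (3/997) × 562.5 = 3375/1994.
Target odds = 0.8/0.2 = 4.
Need 1.8ⁿ ≥ 4 ÷ (3375/1994) = 7976/3375.
1.8¹ = 1.8 falls short of 7976/3375 but 1.8² = 3.24 reaches it, so n = 2.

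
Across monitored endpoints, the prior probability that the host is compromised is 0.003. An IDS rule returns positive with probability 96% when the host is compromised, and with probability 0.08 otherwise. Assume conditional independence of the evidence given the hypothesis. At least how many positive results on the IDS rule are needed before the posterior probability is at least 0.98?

Prior odds = 0.003/0.997 = 3/997.
Likelihood ratio of a positive result = 0.96/0.08 = 12.
Target posterior odds = 0.98/0.02 = 49.
Need (3/997) × 12ⁿ ≥ 49, i.e. 12ⁿ ≥ 48853/3.
12³ = 1728 falls short of 48853/3 but 12⁴ = 20736 reaches it, so n = 4.

4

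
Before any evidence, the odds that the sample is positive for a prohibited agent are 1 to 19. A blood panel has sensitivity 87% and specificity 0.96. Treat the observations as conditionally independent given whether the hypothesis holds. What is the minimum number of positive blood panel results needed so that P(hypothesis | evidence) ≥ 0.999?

Prior odds = 1/19.
False-positive rate = 1 − 0.96 = 0.04; likelihood ratio of a positive = 0.87/0.04 = 21.75.
Target odds: 0.999 ÷ 0.001 = 999.
Need (1/19) × 21.75ⁿ ≥ 999, i.e. 21.75ⁿ ≥ 18981.
21.75³ = 658503/64 falls short of 18981 but 21.75⁴ = 57289761/256 reaches it, so n = 4.

4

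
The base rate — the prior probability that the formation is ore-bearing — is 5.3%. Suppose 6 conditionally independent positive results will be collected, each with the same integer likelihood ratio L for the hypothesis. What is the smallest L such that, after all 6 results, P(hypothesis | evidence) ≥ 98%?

4

Prior odds = 0.053/0.947 = 53/947.
Target odds = 0.98/0.02 = 49.
Need L⁶ ≥ 49 ÷ (53/947) = 46403/53.
3⁶ = 729 < 46403/53 ≤ 4096 = 4⁶, so L = 4.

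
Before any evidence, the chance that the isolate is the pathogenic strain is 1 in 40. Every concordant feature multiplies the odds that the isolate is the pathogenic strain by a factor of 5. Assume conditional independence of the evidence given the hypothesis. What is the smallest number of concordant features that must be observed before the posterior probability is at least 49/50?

Prior odds = 0.025/0.975 = 1/39.
Likelihood ratio per concordant feature = 5.
Target posterior odds = 0.98/0.02 = 49.
Need (1/39) × 5ⁿ ≥ 49, i.e. 5ⁿ ≥ 1911.
5⁴ = 625 falls short of 1911 but 5⁵ = 3125 reaches it, so n = 5.

5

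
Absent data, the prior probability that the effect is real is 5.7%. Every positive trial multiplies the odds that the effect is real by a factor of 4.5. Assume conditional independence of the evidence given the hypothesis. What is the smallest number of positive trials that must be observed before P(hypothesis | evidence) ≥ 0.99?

Prior odds: 0.057 ÷ 0.943 = 57/943.
Likelihood ratio per positive trial = 4.5.
Target odds: 0.99 ÷ 0.01 = 99.
Need (57/943) × 4.5ⁿ ≥ 99, i.e. 4.5ⁿ ≥ 31119/19.
4.5⁴ = 410.0625 falls short of 31119/19 but 4.5⁵ = 1845.28125 reaches it, so n = 5.

5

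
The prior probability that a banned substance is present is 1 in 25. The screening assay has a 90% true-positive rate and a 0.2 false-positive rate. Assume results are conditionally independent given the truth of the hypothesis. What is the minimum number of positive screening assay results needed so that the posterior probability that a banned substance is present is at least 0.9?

Prior odds: 0.04 ÷ 0.96 = 1/24.
Likelihood ratio of a positive result = 0.9/0.2 = 4.5.
Target odds: 0.9 ÷ 0.1 = 9.
Require 4.5ⁿ ≥ 9 ÷ (1/24) = 216.
4.5³ = 91.125 falls short of 216 but 4.5⁴ = 410.0625 reaches it, so n = 4.

4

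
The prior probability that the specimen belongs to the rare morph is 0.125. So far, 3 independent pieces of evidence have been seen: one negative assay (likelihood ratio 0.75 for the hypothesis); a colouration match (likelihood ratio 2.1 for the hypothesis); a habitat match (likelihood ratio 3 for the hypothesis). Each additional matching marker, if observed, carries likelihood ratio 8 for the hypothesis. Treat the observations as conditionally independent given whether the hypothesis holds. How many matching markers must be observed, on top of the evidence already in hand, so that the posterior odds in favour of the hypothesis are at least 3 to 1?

Prior odds = 0.125/0.875 = 1/7.
Combined Bayes factor of the evidence already in hand = 0.75 × 2.1 × 3 = 4.725.
Odds after that evidence = (1/7) × 4.725 = 0.675.
Target odds = 3.
Need 8ⁿ ≥ 3 ÷ 0.675 = 40/9.
8¹ = 8, which meets the required 40/9; so n = 1.

1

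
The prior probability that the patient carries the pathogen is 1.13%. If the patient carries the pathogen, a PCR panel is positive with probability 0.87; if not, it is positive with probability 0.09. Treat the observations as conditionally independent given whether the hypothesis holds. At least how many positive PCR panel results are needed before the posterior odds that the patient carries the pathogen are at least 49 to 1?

4

Prior odds = 0.0113/0.9887 = 113/9887.
Likelihood ratio of a positive = 0.87/0.09 = 29/3.
Target odds = 49.
Need (113/9887) × (29/3)ⁿ ≥ 49, i.e. (29/3)ⁿ ≥ 484463/113.
(29/3)³ = 24389/27 falls short of 484463/113 but (29/3)⁴ = 707281/81 reaches it, so n = 4.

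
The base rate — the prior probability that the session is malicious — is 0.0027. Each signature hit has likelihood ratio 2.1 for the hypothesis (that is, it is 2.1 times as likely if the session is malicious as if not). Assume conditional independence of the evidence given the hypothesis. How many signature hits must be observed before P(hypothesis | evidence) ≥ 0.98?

14

Prior odds: 0.0027 ÷ 0.9973 = 27/9973.
Likelihood ratio per signature hit = 2.1.
Target odds: 0.98 ÷ 0.02 = 49.
Need (27/9973) × 2.1ⁿ ≥ 49, i.e. 2.1ⁿ ≥ 488677/27.
2.1¹³ ≈15447.2 falls short of 488677/27 but 2.1¹⁴ ≈32439.2 reaches it, so n = 14.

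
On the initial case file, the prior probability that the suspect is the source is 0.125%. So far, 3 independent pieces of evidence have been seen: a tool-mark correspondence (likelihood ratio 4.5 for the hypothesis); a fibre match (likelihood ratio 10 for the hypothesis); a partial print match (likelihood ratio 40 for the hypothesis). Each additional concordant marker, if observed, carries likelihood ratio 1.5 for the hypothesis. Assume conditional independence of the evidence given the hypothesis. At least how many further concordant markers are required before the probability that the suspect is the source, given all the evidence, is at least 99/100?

10

Prior odds = 0.00125/0.99875 = 1/799.
Combined Bayes factor of the evidence already in hand = 4.5 × 10 × 40 = 1800.
Odds after that evidence = (1/799) × 1800 = 1800/799.
Target odds = 0.99/0.01 = 99.
Need 1.5ⁿ ≥ 99 ÷ (1800/799) = 43.945.
1.5⁹ = 19683/512 falls short of 43.945 but 1.5¹⁰ = 59049/1024 reaches it, so n = 10.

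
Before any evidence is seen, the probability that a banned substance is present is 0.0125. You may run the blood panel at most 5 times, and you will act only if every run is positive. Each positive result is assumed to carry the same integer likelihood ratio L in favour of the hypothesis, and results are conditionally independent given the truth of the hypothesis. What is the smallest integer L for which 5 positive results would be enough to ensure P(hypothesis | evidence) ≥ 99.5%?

7

Prior odds = 0.0125/0.9875 = 1/79.
Target odds = 0.995/0.005 = 199.
Need L⁵ ≥ 199 ÷ (1/79) = 15721.
6⁵ = 7776 < 15721 ≤ 16807 = 7⁵, so L = 7.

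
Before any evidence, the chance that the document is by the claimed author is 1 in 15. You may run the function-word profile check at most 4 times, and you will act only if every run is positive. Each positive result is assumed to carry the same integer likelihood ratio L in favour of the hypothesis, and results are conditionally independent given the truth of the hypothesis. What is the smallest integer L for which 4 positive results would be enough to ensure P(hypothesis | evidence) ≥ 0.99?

7

Prior odds = (1/15)/(14/15) = 1/14.
Target odds = 0.99/0.01 = 99.
Need L⁴ ≥ 99 ÷ (1/14) = 1386.
6⁴ = 1296 < 1386 ≤ 2401 = 7⁴, so L = 7.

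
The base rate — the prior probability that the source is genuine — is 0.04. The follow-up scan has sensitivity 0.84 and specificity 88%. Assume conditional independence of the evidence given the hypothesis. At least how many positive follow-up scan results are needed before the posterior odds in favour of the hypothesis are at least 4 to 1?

Prior odds = 0.04/0.96 = 1/24.
False-positive rate = 1 − 0.88 = 0.12; likelihood ratio of a positive = 0.84/0.12 = 7.
Target odds = 4.
Require 7ⁿ ≥ 4 ÷ (1/24) = 96.
7² = 49 falls short of 96 but 7³ = 343 reaches it, so n = 3.

3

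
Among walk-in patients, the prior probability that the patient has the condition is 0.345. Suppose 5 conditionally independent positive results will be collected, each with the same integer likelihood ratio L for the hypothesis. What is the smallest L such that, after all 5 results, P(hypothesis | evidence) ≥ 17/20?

Prior odds = 0.345/0.655 = 69/131.
Target odds = 0.85/0.15 = 17/3.
Need L⁵ ≥ 17/3 ÷ (69/131) = 2227/207.
1⁵ = 1 < 2227/207 ≤ 32 = 2⁵, so L = 2.

2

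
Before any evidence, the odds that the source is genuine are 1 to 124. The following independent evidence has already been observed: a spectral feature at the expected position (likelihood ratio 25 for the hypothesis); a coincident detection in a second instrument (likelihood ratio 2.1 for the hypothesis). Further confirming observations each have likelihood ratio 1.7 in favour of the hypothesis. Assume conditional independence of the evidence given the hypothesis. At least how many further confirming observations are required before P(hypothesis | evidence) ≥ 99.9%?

Prior odds = 1/124.
Combined Bayes factor of the evidence already in hand = 25 × 2.1 = 52.5.
Odds after that evidence = (1/124) × 52.5 = 105/248.
Target odds = 0.999/0.001 = 999.
Need 1.7ⁿ ≥ 999 ÷ (105/248) = 82584/35.
1.7¹⁴ ≈1683.78 falls short of 82584/35 but 1.7¹⁵ ≈2862.42 reaches it, so n = 15.

15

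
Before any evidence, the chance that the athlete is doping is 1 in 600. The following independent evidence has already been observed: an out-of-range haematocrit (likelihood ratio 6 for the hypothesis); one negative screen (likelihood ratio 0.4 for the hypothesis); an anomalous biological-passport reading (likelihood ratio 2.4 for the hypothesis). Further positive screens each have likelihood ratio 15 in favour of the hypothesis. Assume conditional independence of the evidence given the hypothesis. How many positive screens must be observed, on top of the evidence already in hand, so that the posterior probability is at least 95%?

Prior odds = (1/600)/(599/600) = 1/599.
Combined Bayes factor of the evidence already in hand = 6 × 0.4 × 2.4 = 5.76.
Odds after that evidence = (1/599) × 5.76 = 144/14975.
Target odds = 0.95/0.05 = 19.
Need 15ⁿ ≥ 19 ÷ (144/14975) = 284525/144.
15² = 225 falls short of 284525/144 but 15³ = 3375 reaches it, so n = 3.

3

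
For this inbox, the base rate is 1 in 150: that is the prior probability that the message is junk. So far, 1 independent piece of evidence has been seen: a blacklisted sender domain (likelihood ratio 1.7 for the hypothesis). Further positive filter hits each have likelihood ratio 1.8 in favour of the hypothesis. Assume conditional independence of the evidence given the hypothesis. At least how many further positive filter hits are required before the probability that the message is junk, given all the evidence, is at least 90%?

Prior odds = (1/150)/(149/150) = 1/149.
Bayes factor of the evidence already in hand = 1.7.
Odds after that evidence = (1/149) × 1.7 = 17/1490.
Target odds = 0.9/0.1 = 9.
Need 1.8ⁿ ≥ 9 ÷ (17/1490) = 13410/17.
1.8¹¹ ≈642.684 falls short of 13410/17 but 1.8¹² ≈1156.83 reaches it, so n = 12.

12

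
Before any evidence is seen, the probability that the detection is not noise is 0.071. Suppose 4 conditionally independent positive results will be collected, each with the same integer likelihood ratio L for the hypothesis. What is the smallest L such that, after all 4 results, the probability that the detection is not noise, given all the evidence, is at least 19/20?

Prior odds = 0.071/0.929 = 71/929.
Target odds = 0.95/0.05 = 19.
Need L⁴ ≥ 19 ÷ (71/929) = 17651/71.
3⁴ = 81 < 17651/71 ≤ 256 = 4⁴, so L = 4.

4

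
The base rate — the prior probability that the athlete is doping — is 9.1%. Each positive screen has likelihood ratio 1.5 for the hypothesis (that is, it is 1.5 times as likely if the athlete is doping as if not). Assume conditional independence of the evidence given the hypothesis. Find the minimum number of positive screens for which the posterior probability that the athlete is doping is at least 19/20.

13

Prior odds: 0.091 ÷ 0.909 = 91/909.
Likelihood ratio per positive screen = 1.5.
Target odds: 0.95 ÷ 0.05 = 19.
Need (91/909) × 1.5ⁿ ≥ 19, i.e. 1.5ⁿ ≥ 17271/91.
1.5¹² = 531441/4096 falls short of 17271/91 but 1.5¹³ = 1594323/8192 reaches it, so n = 13.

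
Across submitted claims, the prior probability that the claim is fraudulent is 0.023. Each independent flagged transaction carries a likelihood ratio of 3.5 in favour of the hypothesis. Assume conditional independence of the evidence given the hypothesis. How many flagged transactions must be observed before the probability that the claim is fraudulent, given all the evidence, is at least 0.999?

Prior odds: 0.023 ÷ 0.977 = 23/977.
Likelihood ratio per flagged transaction = 3.5.
Target odds: 0.999 ÷ 0.001 = 999.
Require 3.5ⁿ ≥ 999 ÷ (23/977) = 976023/23.
3.5⁸ = 5764801/256 falls short of 976023/23 but 3.5⁹ = 40353607/512 reaches it, so n = 9.

9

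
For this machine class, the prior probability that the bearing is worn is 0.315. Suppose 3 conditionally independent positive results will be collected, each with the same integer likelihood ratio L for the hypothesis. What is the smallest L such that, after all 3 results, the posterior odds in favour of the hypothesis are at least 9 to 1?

3

Prior odds = 0.315/0.685 = 63/137.
Target odds = 9.
Need L³ ≥ 9 ÷ (63/137) = 137/7.
2³ = 8 < 137/7 ≤ 27 = 3³, so L = 3.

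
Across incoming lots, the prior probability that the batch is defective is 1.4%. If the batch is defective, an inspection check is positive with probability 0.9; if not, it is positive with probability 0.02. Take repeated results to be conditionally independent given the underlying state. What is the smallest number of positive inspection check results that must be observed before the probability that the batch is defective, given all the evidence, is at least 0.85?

Prior odds = 0.014/0.986 = 7/493.
Likelihood ratio of a positive = 0.9/0.02 = 45.
Target posterior odds = 0.85/0.15 = 17/3.
Need (7/493) × 45ⁿ ≥ 17/3, i.e. 45ⁿ ≥ 8381/21.
45¹ = 45 falls short of 8381/21 but 45² = 2025 reaches it, so n = 2.

2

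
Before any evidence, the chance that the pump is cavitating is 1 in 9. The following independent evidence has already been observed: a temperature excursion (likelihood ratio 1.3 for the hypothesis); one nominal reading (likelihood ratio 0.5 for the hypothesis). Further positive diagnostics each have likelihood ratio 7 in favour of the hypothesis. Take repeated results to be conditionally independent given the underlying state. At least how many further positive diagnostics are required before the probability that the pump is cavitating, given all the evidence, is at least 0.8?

3

Prior odds = (1/9)/(8/9) = 0.125.
Combined Bayes factor of the evidence already in hand = 1.3 × 0.5 = 0.65.
Odds after that evidence = 0.125 × 0.65 = 0.08125.
Target odds = 0.8/0.2 = 4.
Need 7ⁿ ≥ 4 ÷ 0.08125 = 640/13.
7² = 49 falls short of 640/13 but 7³ = 343 reaches it, so n = 3.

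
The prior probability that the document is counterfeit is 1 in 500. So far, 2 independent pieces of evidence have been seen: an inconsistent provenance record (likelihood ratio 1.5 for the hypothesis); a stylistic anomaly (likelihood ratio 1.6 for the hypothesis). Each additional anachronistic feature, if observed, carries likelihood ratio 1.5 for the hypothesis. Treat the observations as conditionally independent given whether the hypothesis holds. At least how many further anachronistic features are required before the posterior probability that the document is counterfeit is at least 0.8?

Prior odds = 0.002/0.998 = 1/499.
Combined Bayes factor of the evidence already in hand = 1.5 × 1.6 = 2.4.
Odds after that evidence = (1/499) × 2.4 = 12/2495.
Target odds = 0.8/0.2 = 4.
Need 1.5ⁿ ≥ 4 ÷ (12/2495) = 2495/3.
1.5¹⁶ = 43046721/65536 falls short of 2495/3 but 1.5¹⁷ = 129140163/131072 reaches it, so n = 17.

17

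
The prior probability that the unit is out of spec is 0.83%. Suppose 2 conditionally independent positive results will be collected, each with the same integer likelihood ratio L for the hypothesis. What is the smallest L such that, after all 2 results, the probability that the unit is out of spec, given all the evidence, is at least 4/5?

22

Prior odds = 0.0083/0.9917 = 83/9917.
Target odds = 0.8/0.2 = 4.
Need L² ≥ 4 ÷ (83/9917) = 39668/83.
21² = 441 < 39668/83 ≤ 484 = 22², so L = 22.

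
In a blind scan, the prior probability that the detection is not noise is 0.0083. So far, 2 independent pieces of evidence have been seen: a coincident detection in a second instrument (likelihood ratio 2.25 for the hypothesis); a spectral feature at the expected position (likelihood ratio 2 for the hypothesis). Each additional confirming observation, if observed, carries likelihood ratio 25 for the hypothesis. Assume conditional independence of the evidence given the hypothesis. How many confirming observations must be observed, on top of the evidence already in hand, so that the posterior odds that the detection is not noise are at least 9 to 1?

2

Prior odds = 0.0083/0.9917 = 83/9917.
Combined Bayes factor of the evidence already in hand = 2.25 × 2 = 4.5.
Odds after that evidence = (83/9917) × 4.5 = 747/19834.
Target odds = 9.
Need 25ⁿ ≥ 9 ÷ (747/19834) = 19834/83.
25¹ = 25 falls short of 19834/83 but 25² = 625 reaches it, so n = 2.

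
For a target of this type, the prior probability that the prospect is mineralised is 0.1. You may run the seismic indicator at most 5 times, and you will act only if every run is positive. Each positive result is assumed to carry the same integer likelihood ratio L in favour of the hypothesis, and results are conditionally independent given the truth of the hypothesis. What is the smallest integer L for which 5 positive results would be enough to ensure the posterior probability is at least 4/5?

3

Prior odds = 0.1/0.9 = 1/9.
Target odds = 0.8/0.2 = 4.
Need L⁵ ≥ 4 ÷ (1/9) = 36.
2⁵ = 32 < 36 ≤ 243 = 3⁵, so L = 3.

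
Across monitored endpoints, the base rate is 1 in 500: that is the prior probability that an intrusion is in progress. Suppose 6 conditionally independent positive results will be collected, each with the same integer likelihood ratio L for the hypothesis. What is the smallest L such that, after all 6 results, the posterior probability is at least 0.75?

Prior odds = 0.002/0.998 = 1/499.
Target odds = 0.75/0.25 = 3.
Need L⁶ ≥ 3 ÷ (1/499) = 1497.
3⁶ = 729 < 1497 ≤ 4096 = 4⁶, so L = 4.

4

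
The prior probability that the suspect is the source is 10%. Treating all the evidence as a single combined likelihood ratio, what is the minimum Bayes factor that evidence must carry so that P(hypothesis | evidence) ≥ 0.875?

Prior odds = 0.1/0.9 = 1/9.
Target odds = 0.875/0.125 = 7.
Required Bayes factor = 7 ÷ (1/9) = 63.

63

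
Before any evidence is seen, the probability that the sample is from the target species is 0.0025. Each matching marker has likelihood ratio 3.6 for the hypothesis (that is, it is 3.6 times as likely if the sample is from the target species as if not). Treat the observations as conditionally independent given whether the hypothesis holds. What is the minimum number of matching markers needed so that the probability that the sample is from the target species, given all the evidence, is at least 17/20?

7

Prior odds = 0.0025/0.9975 = 1/399.
Likelihood ratio per matching marker = 3.6.
Target odds: 0.85 ÷ 0.15 = 17/3.
Require 3.6ⁿ ≥ 17/3 ÷ (1/399) = 2261.
3.6⁶ = 34012224/15625 falls short of 2261 but 3.6⁷ = 612220032/78125 reaches it, so n = 7.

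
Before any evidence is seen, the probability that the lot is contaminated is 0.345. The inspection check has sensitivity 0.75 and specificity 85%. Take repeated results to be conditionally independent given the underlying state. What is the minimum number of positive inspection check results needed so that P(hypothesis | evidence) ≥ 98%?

3

Prior odds = 0.345/0.655 = 69/131.
False-positive rate = 1 − 0.85 = 0.15; likelihood ratio of a positive = 0.75/0.15 = 5.
Target odds: 0.98 ÷ 0.02 = 49.
Require 5ⁿ ≥ 49 ÷ (69/131) = 6419/69.
5² = 25 falls short of 6419/69 but 5³ = 125 reaches it, so n = 3.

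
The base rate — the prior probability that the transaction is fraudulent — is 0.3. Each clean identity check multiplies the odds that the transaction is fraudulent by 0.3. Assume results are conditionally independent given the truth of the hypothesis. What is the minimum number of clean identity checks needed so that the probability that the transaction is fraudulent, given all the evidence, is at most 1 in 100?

4

Prior odds = 0.3/0.7 = 3/7.
Likelihood ratio per clean identity check = 0.3.
Target odds: 0.01 ÷ 0.99 = 1/99.
Need (3/7) × 0.3ⁿ ≤ 1/99, i.e. 0.3ⁿ ≤ 7/297.
0.3³ = 0.027 is still above 7/297 but 0.3⁴ = 0.0081 is at or below it, so n = 4.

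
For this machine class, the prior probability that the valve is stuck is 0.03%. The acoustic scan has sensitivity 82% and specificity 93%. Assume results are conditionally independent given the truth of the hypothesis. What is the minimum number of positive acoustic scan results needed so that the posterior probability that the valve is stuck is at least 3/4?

Prior odds = 0.0003/0.9997 = 3/9997.
False-positive rate = 1 − 0.93 = 0.07; likelihood ratio of a positive = 0.82/0.07 = 82/7.
Target odds: 0.75 ÷ 0.25 = 3.
Require (82/7)ⁿ ≥ 3 ÷ (3/9997) = 9997.
(82/7)³ = 551368/343 falls short of 9997 but (82/7)⁴ = 45212176/2401 reaches it, so n = 4.

4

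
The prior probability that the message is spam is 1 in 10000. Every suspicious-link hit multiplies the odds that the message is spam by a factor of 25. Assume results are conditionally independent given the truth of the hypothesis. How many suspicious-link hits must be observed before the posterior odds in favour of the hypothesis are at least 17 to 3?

Prior odds: 0.0001 ÷ 0.9999 = 1/9999.
Likelihood ratio per suspicious-link hit = 25.
Target odds = 17/3.
Require 25ⁿ ≥ 17/3 ÷ (1/9999) = 56661.
25³ = 15625 falls short of 56661 but 25⁴ = 390625 reaches it, so n = 4.

4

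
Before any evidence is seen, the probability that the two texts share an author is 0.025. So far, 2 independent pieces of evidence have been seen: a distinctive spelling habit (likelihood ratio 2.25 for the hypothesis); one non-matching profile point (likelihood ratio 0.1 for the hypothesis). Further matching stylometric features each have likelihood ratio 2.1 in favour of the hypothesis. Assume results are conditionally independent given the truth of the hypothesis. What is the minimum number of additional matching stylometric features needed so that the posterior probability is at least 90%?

10

Prior odds = 0.025/0.975 = 1/39.
Combined Bayes factor of the evidence already in hand = 2.25 × 0.1 = 0.225.
Odds after that evidence = (1/39) × 0.225 = 3/520.
Target odds = 0.9/0.1 = 9.
Need 2.1ⁿ ≥ 9 ÷ (3/520) = 1560.
2.1⁹ ≈794.28 falls short of 1560 but 2.1¹⁰ ≈1667.99 reaches it, so n = 10.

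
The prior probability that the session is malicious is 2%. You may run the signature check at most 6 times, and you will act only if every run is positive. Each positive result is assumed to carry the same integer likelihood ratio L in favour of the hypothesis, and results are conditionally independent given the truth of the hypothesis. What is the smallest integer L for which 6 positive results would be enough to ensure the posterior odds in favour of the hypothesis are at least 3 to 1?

3

Prior odds = 0.02/0.98 = 1/49.
Target odds = 3.
Need L⁶ ≥ 3 ÷ (1/49) = 147.
2⁶ = 64 < 147 ≤ 729 = 3⁶, so L = 3.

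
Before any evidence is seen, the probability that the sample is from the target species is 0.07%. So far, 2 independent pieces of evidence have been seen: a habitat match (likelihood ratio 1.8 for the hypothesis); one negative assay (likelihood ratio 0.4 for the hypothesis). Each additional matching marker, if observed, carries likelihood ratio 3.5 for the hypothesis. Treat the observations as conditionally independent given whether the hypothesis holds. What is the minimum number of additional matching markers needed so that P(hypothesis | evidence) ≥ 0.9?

Prior odds = 0.0007/0.9993 = 7/9993.
Combined Bayes factor of the evidence already in hand = 1.8 × 0.4 = 0.72.
Odds after that evidence = (7/9993) × 0.72 = 42/83275.
Target odds = 0.9/0.1 = 9.
Need 3.5ⁿ ≥ 9 ÷ (42/83275) = 249825/14.
3.5⁷ = 823543/128 falls short of 249825/14 but 3.5⁸ = 5764801/256 reaches it, so n = 8.

8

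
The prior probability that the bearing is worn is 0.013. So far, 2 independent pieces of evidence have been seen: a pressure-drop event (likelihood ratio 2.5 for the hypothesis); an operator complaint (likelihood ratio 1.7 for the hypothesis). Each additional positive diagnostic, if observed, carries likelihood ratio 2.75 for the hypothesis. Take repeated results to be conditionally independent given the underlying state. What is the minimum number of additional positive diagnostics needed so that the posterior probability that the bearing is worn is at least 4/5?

5

Prior odds = 0.013/0.987 = 13/987.
Combined Bayes factor of the evidence already in hand = 2.5 × 1.7 = 4.25.
Odds after that evidence = (13/987) × 4.25 = 221/3948.
Target odds = 0.8/0.2 = 4.
Need 2.75ⁿ ≥ 4 ÷ (221/3948) = 15792/221.
2.75⁴ = 57.19140625 falls short of 15792/221 but 2.75⁵ = 161051/1024 reaches it, so n = 5.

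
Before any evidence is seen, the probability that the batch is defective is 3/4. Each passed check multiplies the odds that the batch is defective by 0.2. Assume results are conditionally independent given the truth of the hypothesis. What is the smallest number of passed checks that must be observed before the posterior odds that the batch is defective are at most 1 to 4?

2

Prior odds: 0.75 ÷ 0.25 = 3.
Likelihood ratio per passed check = 0.2.
Target odds = 0.25.
Need 3 × 0.2ⁿ ≤ 0.25, i.e. 0.2ⁿ ≤ 1/12.
0.2¹ = 0.2 is still above 1/12 but 0.2² = 0.04 is at or below it, so n = 2.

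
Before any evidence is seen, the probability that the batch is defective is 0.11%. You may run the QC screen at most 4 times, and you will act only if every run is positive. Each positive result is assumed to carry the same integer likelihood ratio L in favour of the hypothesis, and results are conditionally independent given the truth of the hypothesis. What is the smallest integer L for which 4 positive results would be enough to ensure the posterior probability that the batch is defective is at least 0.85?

Prior odds = 0.0011/0.9989 = 11/9989.
Target odds = 0.85/0.15 = 17/3.
Need L⁴ ≥ 17/3 ÷ (11/9989) = 169813/33.
8⁴ = 4096 < 169813/33 ≤ 6561 = 9⁴, so L = 9.

9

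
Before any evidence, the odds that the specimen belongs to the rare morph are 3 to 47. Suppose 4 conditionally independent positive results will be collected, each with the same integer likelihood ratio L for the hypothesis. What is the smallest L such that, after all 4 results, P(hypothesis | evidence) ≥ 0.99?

Prior odds = 3/47.
Target odds = 0.99/0.01 = 99.
Need L⁴ ≥ 99 ÷ (3/47) = 1551.
6⁴ = 1296 < 1551 ≤ 2401 = 7⁴, so L = 7.

7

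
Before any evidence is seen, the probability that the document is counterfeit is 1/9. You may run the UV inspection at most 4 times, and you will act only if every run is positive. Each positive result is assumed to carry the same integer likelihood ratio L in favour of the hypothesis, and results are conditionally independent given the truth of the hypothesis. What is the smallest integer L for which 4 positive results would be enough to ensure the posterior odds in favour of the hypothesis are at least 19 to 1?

Prior odds = (1/9)/(8/9) = 0.125.
Target odds = 19.
Need L⁴ ≥ 19 ÷ 0.125 = 152.
3⁴ = 81 < 152 ≤ 256 = 4⁴, so L = 4.

4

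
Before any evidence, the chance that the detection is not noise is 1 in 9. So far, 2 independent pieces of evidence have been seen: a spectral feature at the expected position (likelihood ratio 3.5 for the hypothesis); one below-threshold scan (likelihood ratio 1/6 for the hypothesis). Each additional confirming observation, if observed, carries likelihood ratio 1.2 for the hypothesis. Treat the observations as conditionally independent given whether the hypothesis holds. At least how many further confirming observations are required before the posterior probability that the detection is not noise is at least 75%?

Prior odds = (1/9)/(8/9) = 0.125.
Combined Bayes factor of the evidence already in hand = 3.5 × (1/6) = 7/12.
Odds after that evidence = 0.125 × 7/12 = 7/96.
Target odds = 0.75/0.25 = 3.
Need 1.2ⁿ ≥ 3 ÷ (7/96) = 288/7.
1.2²⁰ ≈38.3376 falls short of 288/7 but 1.2²¹ ≈46.0051 reaches it, so n = 21.

21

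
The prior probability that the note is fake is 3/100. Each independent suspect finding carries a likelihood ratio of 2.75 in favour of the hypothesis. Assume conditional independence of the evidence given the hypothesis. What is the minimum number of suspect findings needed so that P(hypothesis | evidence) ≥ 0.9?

6

Prior odds = 0.03/0.97 = 3/97.
Likelihood ratio per suspect finding = 2.75.
Target posterior odds = 0.9/0.1 = 9.
Need (3/97) × 2.75ⁿ ≥ 9, i.e. 2.75ⁿ ≥ 291.
2.75⁵ = 161051/1024 falls short of 291 but 2.75⁶ = 1771561/4096 reaches it, so n = 6.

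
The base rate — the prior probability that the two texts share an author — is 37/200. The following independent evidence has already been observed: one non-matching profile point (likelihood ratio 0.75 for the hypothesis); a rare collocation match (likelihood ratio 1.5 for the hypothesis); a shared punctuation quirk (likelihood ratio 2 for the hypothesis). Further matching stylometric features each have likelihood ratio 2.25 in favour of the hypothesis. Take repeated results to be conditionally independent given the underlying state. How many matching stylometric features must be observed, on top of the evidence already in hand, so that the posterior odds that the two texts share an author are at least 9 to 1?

Prior odds = 0.185/0.815 = 37/163.
Combined Bayes factor of the evidence already in hand = 0.75 × 1.5 × 2 = 2.25.
Odds after that evidence = (37/163) × 2.25 = 333/652.
Target odds = 9.
Need 2.25ⁿ ≥ 9 ÷ (333/652) = 652/37.
2.25³ = 11.390625 falls short of 652/37 but 2.25⁴ = 25.62890625 reaches it, so n = 4.

4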